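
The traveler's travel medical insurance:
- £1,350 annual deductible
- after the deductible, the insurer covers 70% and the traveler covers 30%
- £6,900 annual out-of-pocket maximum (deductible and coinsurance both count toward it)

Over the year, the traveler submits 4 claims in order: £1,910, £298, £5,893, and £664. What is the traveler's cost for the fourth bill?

Claim 1 (£1,910): £1,350 to deductible, leaving £560; 30% of £560 = £168. Traveler owes £1,518 (running OOP £1,518).
Claim 2 (£298): deductible already satisfied, so traveler's share is 30% × £298 = £89.40. Traveler pays £89.40; OOP now £1,607.40.
Claim 3 (£5,893): deductible already satisfied, so traveler's share is 30% × £5,893 = £1,767.90. Traveler owes £1,767.90 (running OOP £3,375.30).
Claim 4 (£664): deductible met; 30% of £664 = £199.20. Traveler pays £199.20; OOP now £3,574.50.

£199.20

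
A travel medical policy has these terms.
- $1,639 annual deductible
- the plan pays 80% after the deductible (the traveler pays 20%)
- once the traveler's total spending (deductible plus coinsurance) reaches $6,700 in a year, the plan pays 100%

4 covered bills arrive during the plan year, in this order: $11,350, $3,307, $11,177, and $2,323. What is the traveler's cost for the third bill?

Bill 1, $11,350: deductible takes $1,639, $9,711 remains; traveler's 20% is $1,942.20. Cost to traveler: $3,581.20. OOP to date $3,581.20.
Bill 2, $3,307: 20% coinsurance on $3,307 = $661.40. Traveler pays $661.40; OOP now $4,242.60.
Bill 3, $11,177: deductible met; 20% of $11,177 = $2,235.40. Traveler owes $2,235.40 (running OOP $6,478).

$2,235.40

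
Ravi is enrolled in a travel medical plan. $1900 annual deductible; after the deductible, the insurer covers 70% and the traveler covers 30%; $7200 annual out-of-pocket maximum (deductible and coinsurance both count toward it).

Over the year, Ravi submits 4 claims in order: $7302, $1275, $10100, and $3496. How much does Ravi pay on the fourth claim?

Bill 1, $7302: $1900 to deductible, leaving $5402; coinsurance $5402 × 30% = $1620.60. Traveler owes $3520.60 (running OOP $3520.60).
Bill 2, $1275: deductible met; 30% of $1275 = $382.50. Traveler owes $382.50 (running OOP $3903.10).
Bill 3, $10100: deductible already satisfied, so traveler's share is 30% × $10100 = $3030. Cost to traveler: $3030. OOP to date $6933.10.
Bill 4, $3496: deductible already satisfied, so traveler's share is 30% × $3496 = $1048.80. Adding that to $6933.10 gives $7981.90, past the $7200 cap; traveler pays only $7200 − $6933.10 = $266.90.

$266.90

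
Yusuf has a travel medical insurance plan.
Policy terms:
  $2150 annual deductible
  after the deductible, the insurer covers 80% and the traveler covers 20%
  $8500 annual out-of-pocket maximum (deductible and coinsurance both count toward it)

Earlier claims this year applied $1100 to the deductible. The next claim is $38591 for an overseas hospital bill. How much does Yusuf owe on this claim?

Deductible still to meet: $2150 − $1100 = $1050.
That leaves $38591 − $1050 = $37541 for coinsurance.
Coinsurance: $37541 × 20% = $7508.20.
That puts the traveler's cost at $1050 + $7508.20 = $8558.20 before any cap.
That would bring total out-of-pocket to $9658.20, past the $8500 cap. The traveler is capped at $8500 − $1100 = $7400 on this claim.

$7400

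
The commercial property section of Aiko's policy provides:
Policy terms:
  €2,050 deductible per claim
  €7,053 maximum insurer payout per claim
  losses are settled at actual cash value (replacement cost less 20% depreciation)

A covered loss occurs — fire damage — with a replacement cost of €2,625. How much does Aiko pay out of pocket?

€2,575

Actual cash value after 20% depreciation: €2,625 × 80% = €2,100.
Less the €2,050 deductible: €2,100 − €2,050 = €50.
€50 ≤ €7,053, so the limit doesn't bind; insurer pays €50.
Business's share is the uncovered remainder: €2,625 − €50 = €2,575.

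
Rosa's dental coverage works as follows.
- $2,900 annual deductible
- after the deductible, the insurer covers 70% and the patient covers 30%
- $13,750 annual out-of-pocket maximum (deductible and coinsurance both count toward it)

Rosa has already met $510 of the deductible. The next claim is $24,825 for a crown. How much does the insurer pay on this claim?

$510 of the $2,900 deductible is already met, leaving $2,390.
That leaves $24,825 − $2,390 = $22,435 for coinsurance.
30% of $22,435 = $6,730.50 falls to the patient.
That puts the patient's cost at $2,390 + $6,730.50 = $9,120.50 before any cap.
Year-to-date out-of-pocket becomes $510 + $9,120.50 = $9,630.50, still under the $13,750 maximum, so no cap applies.
The plan picks up $24,825 − $9,120.50 = $15,704.50.

$15,704.50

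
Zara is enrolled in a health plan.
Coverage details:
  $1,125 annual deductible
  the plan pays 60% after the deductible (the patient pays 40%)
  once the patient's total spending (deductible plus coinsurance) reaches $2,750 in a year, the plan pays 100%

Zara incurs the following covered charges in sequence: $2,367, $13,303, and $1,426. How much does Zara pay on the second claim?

$1,128.20

Claim 1 — $2,367: deductible takes $1,125, $1,242 remains; coinsurance $1,242 × 40% = $496.80. Patient pays $1,621.80; OOP now $1,621.80.
Claim 2 — $13,303: deductible already satisfied, so patient's share is 40% × $13,303 = $5,321.20. Adding that to $1,621.80 gives $6,943, past the $2,750 cap; patient pays only $2,750 − $1,621.80 = $1,128.20.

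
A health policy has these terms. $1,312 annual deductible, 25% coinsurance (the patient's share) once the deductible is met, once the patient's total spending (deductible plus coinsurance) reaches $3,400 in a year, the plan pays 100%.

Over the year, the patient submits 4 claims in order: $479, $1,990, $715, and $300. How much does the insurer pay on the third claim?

#1 ($479): all of it applies to the deductible. Patient pays $479; OOP now $479. Insurer: $479 − $479 = $0.
#2 ($1,990): deductible takes $833, $1,157 remains; patient's 25% is $289.25. Cost to patient: $1,122.25. OOP to date $1,601.25. Plan pays $1,990 − $1,122.25 = $867.75.
#3 ($715): deductible already satisfied, so patient's share is 25% × $715 = $178.75. Cost to patient: $178.75. OOP to date $1,780. Plan pays $715 − $178.75 = $536.25.

$536.25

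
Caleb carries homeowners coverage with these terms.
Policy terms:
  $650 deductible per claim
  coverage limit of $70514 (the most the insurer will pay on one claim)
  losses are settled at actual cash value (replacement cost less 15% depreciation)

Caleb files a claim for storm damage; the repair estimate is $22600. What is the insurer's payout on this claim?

Actual cash value after 15% depreciation: $22600 × 85% = $19210.
Less the $650 deductible: $19210 − $650 = $18560.
That's under the $70514 cap, so the insurer reimburses the full $18560.

$18560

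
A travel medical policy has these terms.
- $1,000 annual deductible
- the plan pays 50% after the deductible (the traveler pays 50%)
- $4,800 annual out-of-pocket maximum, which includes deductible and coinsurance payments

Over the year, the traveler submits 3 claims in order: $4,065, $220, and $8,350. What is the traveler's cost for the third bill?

#1 ($4,065): $1,000 to deductible, leaving $3,065; coinsurance $3,065 × 50% = $1,532.50. Traveler pays $2,532.50; OOP now $2,532.50.
#2 ($220): 50% coinsurance on $220 = $110. Traveler pays $110; OOP now $2,642.50.
#3 ($8,350): 50% coinsurance on $8,350 = $4,175. Adding that to $2,642.50 gives $6,817.50, past the $4,800 cap; traveler pays only $4,800 − $2,642.50 = $2,157.50.

$2,157.50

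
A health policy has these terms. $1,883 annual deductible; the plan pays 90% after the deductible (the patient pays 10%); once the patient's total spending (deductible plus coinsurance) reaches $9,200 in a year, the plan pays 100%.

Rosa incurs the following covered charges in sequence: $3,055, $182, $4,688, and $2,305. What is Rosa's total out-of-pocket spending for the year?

Claim 1 — $3,055: deductible takes $1,883, $1,172 remains; 10% of $1,172 = $117.20. Patient owes $2,000.20 (running OOP $2,000.20).
Claim 2 — $182: deductible already satisfied, so patient's share is 10% × $182 = $18.20. Patient pays $18.20; OOP now $2,018.40.
Claim 3 — $4,688: deductible met; 10% of $4,688 = $468.80. Patient pays $468.80; OOP now $2,487.20.
Claim 4 — $2,305: 10% coinsurance on $2,305 = $230.50. Patient owes $230.50 (running OOP $2,717.70).
Summing the patient's payments: $2,000.20 + $18.20 + $468.80 + $230.50 = $2,717.70.

$2,717.70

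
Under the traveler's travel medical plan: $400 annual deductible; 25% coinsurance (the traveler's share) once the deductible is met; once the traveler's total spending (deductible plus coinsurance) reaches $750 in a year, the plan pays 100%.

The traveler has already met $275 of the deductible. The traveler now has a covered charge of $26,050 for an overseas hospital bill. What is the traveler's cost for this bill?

Remaining deductible: $400 − $275 = $125.
The remaining $25,925 (= $26,050 − $125) moves to coinsurance.
Coinsurance: $25,925 × 25% = $6,481.25.
So the traveler owes $125 + $6,481.25 = $6,606.25 before any cap.
Year-to-date out-of-pocket would reach $275 + $6,606.25 = $6,881.25, above the $750 maximum, so the traveler pays only $750 − $275 = $475.

$475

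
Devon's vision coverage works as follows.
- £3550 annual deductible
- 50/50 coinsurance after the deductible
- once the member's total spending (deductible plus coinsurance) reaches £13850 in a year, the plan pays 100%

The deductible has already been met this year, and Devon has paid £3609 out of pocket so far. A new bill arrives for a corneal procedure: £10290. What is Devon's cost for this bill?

£5145

The deductible is already satisfied, so the full bill goes to coinsurance.
Member's 50% share of £10290 is £5145.
Total out-of-pocket so far would be £3609 + £5145 = £8754, below the £13850 cap — no reduction.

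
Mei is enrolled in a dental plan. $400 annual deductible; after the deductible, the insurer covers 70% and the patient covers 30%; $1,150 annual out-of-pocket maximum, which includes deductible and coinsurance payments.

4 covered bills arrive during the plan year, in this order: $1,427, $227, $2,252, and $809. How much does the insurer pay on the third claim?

$1,878.20

Bill 1, $1,427: $400 finishes the deductible; $1,027 goes to coinsurance; coinsurance $1,027 × 30% = $308.10. Patient pays $708.10; OOP now $708.10. Insurer: $1,427 − $708.10 = $718.90.
Bill 2, $227: 30% coinsurance on $227 = $68.10. Cost to patient: $68.10. OOP to date $776.20. Insurer: $227 − $68.10 = $158.90.
Bill 3, $2,252: deductible met; 30% of $2,252 = $675.60. Adding that to $776.20 gives $1,451.80, past the $1,150 cap; patient pays only $1,150 − $776.20 = $373.80. Insurer: $2,252 − $373.80 = $1,878.20.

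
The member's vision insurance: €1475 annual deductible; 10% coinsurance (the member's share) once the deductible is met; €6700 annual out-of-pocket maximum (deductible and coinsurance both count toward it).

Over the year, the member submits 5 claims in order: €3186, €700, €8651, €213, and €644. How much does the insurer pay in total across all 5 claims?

#1 (€3186): €1475 finishes the deductible; €1711 goes to coinsurance; coinsurance €1711 × 10% = €171.10. Member pays €1646.10; OOP now €1646.10. Plan pays €3186 − €1646.10 = €1539.90.
#2 (€700): deductible already satisfied, so member's share is 10% × €700 = €70. Cost to member: €70. OOP to date €1716.10. Insurer: €700 − €70 = €630.
#3 (€8651): deductible met; 10% of €8651 = €865.10. Member owes €865.10 (running OOP €2581.20). Plan pays €8651 − €865.10 = €7785.90.
#4 (€213): 10% coinsurance on €213 = €21.30. Cost to member: €21.30. OOP to date €2602.50. Insurer: €213 − €21.30 = €191.70.
#5 (€644): deductible met; 10% of €644 = €64.40. Member owes €64.40 (running OOP €2666.90). Insurer: €644 − €64.40 = €579.60.
Insurer total: €1539.90 + €630 + €7785.90 + €191.70 + €579.60 = €10727.10.

€10727.10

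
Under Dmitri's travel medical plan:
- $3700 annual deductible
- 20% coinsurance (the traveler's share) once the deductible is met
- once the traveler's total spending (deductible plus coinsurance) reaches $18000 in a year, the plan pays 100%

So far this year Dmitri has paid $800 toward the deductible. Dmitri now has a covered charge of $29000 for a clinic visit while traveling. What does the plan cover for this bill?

$20880

Remaining deductible: $3700 − $800 = $2900.
After the $2900 deductible portion, $29000 − $2900 = $26100 is subject to coinsurance.
Traveler's 20% share of $26100 is $5220.
Traveler responsibility before any cap: $2900 + $5220 = $8120.
Total out-of-pocket so far would be $800 + $8120 = $8920, below the $18000 cap — no reduction.
The plan picks up $29000 − $8120 = $20880.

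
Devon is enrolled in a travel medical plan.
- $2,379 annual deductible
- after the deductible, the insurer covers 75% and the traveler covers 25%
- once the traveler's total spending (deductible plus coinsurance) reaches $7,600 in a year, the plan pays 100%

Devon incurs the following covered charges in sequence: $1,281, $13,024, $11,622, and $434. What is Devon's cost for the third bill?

#1 ($1,281): all of it applies to the deductible. Traveler pays $1,281; OOP now $1,281.
#2 ($13,024): deductible takes $1,098, $11,926 remains; traveler's 25% is $2,981.50. Traveler pays $4,079.50; OOP now $5,360.50.
#3 ($11,622): 25% coinsurance on $11,622 = $2,905.50. That would push OOP to $8,266, over the $7,600 cap, so traveler pays $7,600 − $5,360.50 = $2,239.50.

$2,239.50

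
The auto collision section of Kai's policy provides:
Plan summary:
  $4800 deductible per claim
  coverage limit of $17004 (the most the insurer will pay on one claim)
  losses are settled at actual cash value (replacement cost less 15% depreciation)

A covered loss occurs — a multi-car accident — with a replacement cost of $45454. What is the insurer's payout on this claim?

$17004

Actual cash value after 15% depreciation: $45454 × 85% = $38635.90.
Subtract the deductible: $38635.90 − $4800 = $33835.90.
The $17004 per-incident cap binds; insurer pays $17004.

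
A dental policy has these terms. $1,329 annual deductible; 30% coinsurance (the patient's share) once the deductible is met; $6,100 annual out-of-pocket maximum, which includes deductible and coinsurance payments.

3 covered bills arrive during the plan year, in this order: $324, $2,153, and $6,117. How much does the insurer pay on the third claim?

$4,281.90

Bill 1, $324: entire amount goes to the deductible. Patient owes $324 (running OOP $324). Insurer: $324 − $324 = $0.
Bill 2, $2,153: $1,005 to deductible, leaving $1,148; coinsurance $1,148 × 30% = $344.40. Cost to patient: $1,349.40. OOP to date $1,673.40. Insurer: $2,153 − $1,349.40 = $803.60.
Bill 3, $6,117: deductible met; 30% of $6,117 = $1,835.10. Patient pays $1,835.10; OOP now $3,508.50. Plan pays $6,117 − $1,835.10 = $4,281.90.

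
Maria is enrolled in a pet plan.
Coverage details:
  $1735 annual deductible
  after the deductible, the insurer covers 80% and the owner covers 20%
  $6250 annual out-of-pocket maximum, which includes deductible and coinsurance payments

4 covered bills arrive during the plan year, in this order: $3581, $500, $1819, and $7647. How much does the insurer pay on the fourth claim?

Claim 1 ($3581): deductible takes $1735, $1846 remains; 20% of $1846 = $369.20. Cost to owner: $2104.20. OOP to date $2104.20. Plan pays $3581 − $2104.20 = $1476.80.
Claim 2 ($500): deductible already satisfied, so owner's share is 20% × $500 = $100. Owner owes $100 (running OOP $2204.20). Insurer: $500 − $100 = $400.
Claim 3 ($1819): deductible already satisfied, so owner's share is 20% × $1819 = $363.80. Cost to owner: $363.80. OOP to date $2568. Insurer: $1819 − $363.80 = $1455.20.
Claim 4 ($7647): 20% coinsurance on $7647 = $1529.40. Owner pays $1529.40; OOP now $4097.40. Plan pays $7647 − $1529.40 = $6117.60.

$6117.60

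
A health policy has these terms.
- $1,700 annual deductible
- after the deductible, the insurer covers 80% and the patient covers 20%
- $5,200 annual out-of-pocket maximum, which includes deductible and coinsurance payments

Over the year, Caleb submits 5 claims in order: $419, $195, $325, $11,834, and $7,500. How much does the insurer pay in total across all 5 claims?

Claim 1 ($419): entire amount goes to the deductible. Patient owes $419 (running OOP $419). Plan pays $419 − $419 = $0.
Claim 2 ($195): entire amount goes to the deductible. Patient owes $195 (running OOP $614). Insurer: $195 − $195 = $0.
Claim 3 ($325): fully absorbed by the deductible. Patient owes $325 (running OOP $939). Insurer: $325 − $325 = $0.
Claim 4 ($11,834): $761 finishes the deductible; $11,073 goes to coinsurance; 20% of $11,073 = $2,214.60. Patient pays $2,975.60; OOP now $3,914.60. Insurer: $11,834 − $2,975.60 = $8,858.40.
Claim 5 ($7,500): deductible already satisfied, so patient's share is 20% × $7,500 = $1,500. OOP would hit $5,414.60 > $5,200, so the cap limits the patient to $5,200 − $3,914.60 = $1,285.40. Plan pays $7,500 − $1,285.40 = $6,214.60.
Insurer total = bills − patient's total = $20,273 − $5,200 = $15,073.

$15,073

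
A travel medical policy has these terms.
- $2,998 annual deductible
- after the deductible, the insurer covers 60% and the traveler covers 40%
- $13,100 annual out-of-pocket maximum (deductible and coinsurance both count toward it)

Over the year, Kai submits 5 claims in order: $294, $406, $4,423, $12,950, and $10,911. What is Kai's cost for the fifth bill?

$4,072

Claim 1 ($294): all of it applies to the deductible. Traveler owes $294 (running OOP $294).
Claim 2 ($406): entire amount goes to the deductible. Traveler owes $406 (running OOP $700).
Claim 3 ($4,423): $2,298 to deductible, leaving $2,125; 40% of $2,125 = $850. Traveler pays $3,148; OOP now $3,848.
Claim 4 ($12,950): 40% coinsurance on $12,950 = $5,180. Traveler pays $5,180; OOP now $9,028.
Claim 5 ($10,911): deductible already satisfied, so traveler's share is 40% × $10,911 = $4,364.40. That would push OOP to $13,392.40, over the $13,100 cap, so traveler pays $13,100 − $9,028 = $4,072.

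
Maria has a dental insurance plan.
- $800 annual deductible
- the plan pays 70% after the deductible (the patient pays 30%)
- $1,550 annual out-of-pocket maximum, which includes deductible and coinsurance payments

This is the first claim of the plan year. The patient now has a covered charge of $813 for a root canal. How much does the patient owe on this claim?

Nothing has been paid toward the $800 deductible, so the first $800 of this charge is applied there.
The remaining $13 (= $813 − $800) moves to coinsurance.
Coinsurance: $13 × 30% = $3.90.
Patient responsibility before any cap: $800 + $3.90 = $803.90.
Total out-of-pocket so far would be $0 + $803.90 = $803.90, below the $1,550 cap — no reduction.

$803.90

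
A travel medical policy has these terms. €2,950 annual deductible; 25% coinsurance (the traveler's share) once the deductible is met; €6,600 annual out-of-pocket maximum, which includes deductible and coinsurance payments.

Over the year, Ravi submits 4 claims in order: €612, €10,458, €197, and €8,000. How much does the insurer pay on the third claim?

#1 (€612): entire amount goes to the deductible. Traveler owes €612 (running OOP €612). Insurer: €612 − €612 = €0.
#2 (€10,458): €2,338 to deductible, leaving €8,120; 25% of €8,120 = €2,030. Traveler owes €4,368 (running OOP €4,980). Insurer: €10,458 − €4,368 = €6,090.
#3 (€197): deductible met; 25% of €197 = €49.25. Cost to traveler: €49.25. OOP to date €5,029.25. Insurer: €197 − €49.25 = €147.75.

€147.75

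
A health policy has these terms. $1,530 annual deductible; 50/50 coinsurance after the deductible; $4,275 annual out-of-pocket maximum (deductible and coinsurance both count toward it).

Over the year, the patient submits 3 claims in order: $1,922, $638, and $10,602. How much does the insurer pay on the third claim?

#1 ($1,922): $1,530 finishes the deductible; $392 goes to coinsurance; coinsurance $392 × 50% = $196. Patient owes $1,726 (running OOP $1,726). Insurer: $1,922 − $1,726 = $196.
#2 ($638): deductible met; 50% of $638 = $319. Cost to patient: $319. OOP to date $2,045. Insurer: $638 − $319 = $319.
#3 ($10,602): 50% coinsurance on $10,602 = $5,301. Adding that to $2,045 gives $7,346, past the $4,275 cap; patient pays only $4,275 − $2,045 = $2,230. Insurer: $10,602 − $2,230 = $8,372.

$8,372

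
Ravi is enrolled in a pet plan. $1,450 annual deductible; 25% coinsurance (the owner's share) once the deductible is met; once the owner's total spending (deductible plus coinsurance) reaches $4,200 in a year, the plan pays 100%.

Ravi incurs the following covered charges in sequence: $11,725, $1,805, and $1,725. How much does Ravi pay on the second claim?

$181.25

Bill 1, $11,725: $1,450 finishes the deductible; $10,275 goes to coinsurance; owner's 25% is $2,568.75. Cost to owner: $4,018.75. OOP to date $4,018.75.
Bill 2, $1,805: deductible already satisfied, so owner's share is 25% × $1,805 = $451.25. OOP would hit $4,470 > $4,200, so the cap limits the owner to $4,200 − $4,018.75 = $181.25.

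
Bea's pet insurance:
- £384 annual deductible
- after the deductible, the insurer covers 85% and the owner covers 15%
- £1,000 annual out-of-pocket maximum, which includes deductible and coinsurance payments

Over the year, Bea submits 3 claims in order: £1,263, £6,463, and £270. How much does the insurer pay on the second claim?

£5,978.85

Claim 1 — £1,263: £384 to deductible, leaving £879; owner's 15% is £131.85. Owner owes £515.85 (running OOP £515.85). Insurer: £1,263 − £515.85 = £747.15.
Claim 2 — £6,463: 15% coinsurance on £6,463 = £969.45. That would push OOP to £1,485.30, over the £1,000 cap, so owner pays £1,000 − £515.85 = £484.15. Plan pays £6,463 − £484.15 = £5,978.85.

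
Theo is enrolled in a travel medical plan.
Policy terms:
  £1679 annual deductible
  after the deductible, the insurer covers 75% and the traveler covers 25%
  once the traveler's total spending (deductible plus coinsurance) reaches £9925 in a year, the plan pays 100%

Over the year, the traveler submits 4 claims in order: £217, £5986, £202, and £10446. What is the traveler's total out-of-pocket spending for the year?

Bill 1, £217: fully absorbed by the deductible. Traveler pays £217; OOP now £217.
Bill 2, £5986: £1462 to deductible, leaving £4524; 25% of £4524 = £1131. Traveler pays £2593; OOP now £2810.
Bill 3, £202: deductible met; 25% of £202 = £50.50. Traveler owes £50.50 (running OOP £2860.50).
Bill 4, £10446: 25% coinsurance on £10446 = £2611.50. Traveler pays £2611.50; OOP now £5472.
Total paid by the traveler: £217 + £2593 + £50.50 + £2611.50 = £5472.

£5472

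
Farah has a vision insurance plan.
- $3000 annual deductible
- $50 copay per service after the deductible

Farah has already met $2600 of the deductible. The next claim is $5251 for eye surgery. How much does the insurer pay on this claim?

Remaining deductible: $3000 − $2600 = $400.
After the $400 deductible portion, $5251 − $400 = $4851 is subject to the copay.
Copay on this service: $50.
So the member owes $400 + $50 = $450.
Insurer pays the balance: $5251 − $450 = $4801.

$4801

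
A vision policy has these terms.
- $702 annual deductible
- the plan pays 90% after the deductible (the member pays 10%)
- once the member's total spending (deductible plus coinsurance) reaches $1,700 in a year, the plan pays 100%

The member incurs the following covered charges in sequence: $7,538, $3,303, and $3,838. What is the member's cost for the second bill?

$314.40

Claim 1 — $7,538: deductible takes $702, $6,836 remains; coinsurance $6,836 × 10% = $683.60. Cost to member: $1,385.60. OOP to date $1,385.60.
Claim 2 — $3,303: deductible already satisfied, so member's share is 10% × $3,303 = $330.30. That would push OOP to $1,715.90, over the $1,700 cap, so member pays $1,700 − $1,385.60 = $314.40.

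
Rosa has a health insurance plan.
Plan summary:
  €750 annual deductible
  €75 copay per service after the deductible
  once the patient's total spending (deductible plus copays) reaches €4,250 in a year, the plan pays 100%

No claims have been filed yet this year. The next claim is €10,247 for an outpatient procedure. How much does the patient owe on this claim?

The full €750 deductible is still open; €750 of this bill applies to it.
That leaves €10,247 − €750 = €9,497 for the copay.
Copay on this service: €75.
Patient responsibility before any cap: €750 + €75 = €825.
Year-to-date out-of-pocket becomes €0 + €825 = €825, still under the €4,250 maximum, so no cap applies.

€825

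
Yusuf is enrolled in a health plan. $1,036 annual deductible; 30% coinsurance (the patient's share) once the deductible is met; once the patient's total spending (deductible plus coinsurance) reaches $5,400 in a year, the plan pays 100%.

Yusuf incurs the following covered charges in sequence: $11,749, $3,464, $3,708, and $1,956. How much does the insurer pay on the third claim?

$3,597.10

#1 ($11,749): $1,036 to deductible, leaving $10,713; patient's 30% is $3,213.90. Patient owes $4,249.90 (running OOP $4,249.90). Plan pays $11,749 − $4,249.90 = $7,499.10.
#2 ($3,464): 30% coinsurance on $3,464 = $1,039.20. Patient owes $1,039.20 (running OOP $5,289.10). Insurer: $3,464 − $1,039.20 = $2,424.80.
#3 ($3,708): deductible already satisfied, so patient's share is 30% × $3,708 = $1,112.40. OOP would hit $6,401.50 > $5,400, so the cap limits the patient to $5,400 − $5,289.10 = $110.90. Insurer: $3,708 − $110.90 = $3,597.10.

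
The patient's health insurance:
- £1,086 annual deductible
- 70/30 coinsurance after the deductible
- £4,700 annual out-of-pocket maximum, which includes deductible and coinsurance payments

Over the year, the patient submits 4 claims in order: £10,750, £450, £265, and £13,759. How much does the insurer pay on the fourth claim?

Claim 1 (£10,750): £1,086 finishes the deductible; £9,664 goes to coinsurance; patient's 30% is £2,899.20. Patient owes £3,985.20 (running OOP £3,985.20). Plan pays £10,750 − £3,985.20 = £6,764.80.
Claim 2 (£450): 30% coinsurance on £450 = £135. Patient owes £135 (running OOP £4,120.20). Plan pays £450 − £135 = £315.
Claim 3 (£265): deductible already satisfied, so patient's share is 30% × £265 = £79.50. Patient owes £79.50 (running OOP £4,199.70). Plan pays £265 − £79.50 = £185.50.
Claim 4 (£13,759): 30% coinsurance on £13,759 = £4,127.70. OOP would hit £8,327.40 > £4,700, so the cap limits the patient to £4,700 − £4,199.70 = £500.30. Insurer: £13,759 − £500.30 = £13,258.70.

£13,258.70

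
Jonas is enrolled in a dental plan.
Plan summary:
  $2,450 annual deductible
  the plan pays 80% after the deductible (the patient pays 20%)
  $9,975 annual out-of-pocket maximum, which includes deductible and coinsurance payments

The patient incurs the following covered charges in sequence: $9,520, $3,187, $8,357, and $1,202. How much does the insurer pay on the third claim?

$6,685.60

#1 ($9,520): $2,450 finishes the deductible; $7,070 goes to coinsurance; coinsurance $7,070 × 20% = $1,414. Patient pays $3,864; OOP now $3,864. Insurer: $9,520 − $3,864 = $5,656.
#2 ($3,187): deductible met; 20% of $3,187 = $637.40. Patient pays $637.40; OOP now $4,501.40. Insurer: $3,187 − $637.40 = $2,549.60.
#3 ($8,357): deductible met; 20% of $8,357 = $1,671.40. Cost to patient: $1,671.40. OOP to date $6,172.80. Plan pays $8,357 − $1,671.40 = $6,685.60.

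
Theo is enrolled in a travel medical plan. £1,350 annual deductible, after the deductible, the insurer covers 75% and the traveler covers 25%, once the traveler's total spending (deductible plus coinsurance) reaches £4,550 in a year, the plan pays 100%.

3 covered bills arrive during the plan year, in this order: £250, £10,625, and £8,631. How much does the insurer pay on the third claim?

#1 (£250): entire amount goes to the deductible. Cost to traveler: £250. OOP to date £250. Plan pays £250 − £250 = £0.
#2 (£10,625): £1,100 to deductible, leaving £9,525; traveler's 25% is £2,381.25. Cost to traveler: £3,481.25. OOP to date £3,731.25. Insurer: £10,625 − £3,481.25 = £7,143.75.
#3 (£8,631): deductible already satisfied, so traveler's share is 25% × £8,631 = £2,157.75. Adding that to £3,731.25 gives £5,889, past the £4,550 cap; traveler pays only £4,550 − £3,731.25 = £818.75. Plan pays £8,631 − £818.75 = £7,812.25.

£7,812.25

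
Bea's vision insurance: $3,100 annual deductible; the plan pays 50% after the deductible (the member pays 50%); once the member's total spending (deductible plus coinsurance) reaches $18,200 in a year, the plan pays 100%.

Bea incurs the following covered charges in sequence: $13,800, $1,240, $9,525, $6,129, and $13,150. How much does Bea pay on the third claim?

#1 ($13,800): $3,100 finishes the deductible; $10,700 goes to coinsurance; member's 50% is $5,350. Member pays $8,450; OOP now $8,450.
#2 ($1,240): 50% coinsurance on $1,240 = $620. Cost to member: $620. OOP to date $9,070.
#3 ($9,525): 50% coinsurance on $9,525 = $4,762.50. Member owes $4,762.50 (running OOP $13,832.50).

$4,762.50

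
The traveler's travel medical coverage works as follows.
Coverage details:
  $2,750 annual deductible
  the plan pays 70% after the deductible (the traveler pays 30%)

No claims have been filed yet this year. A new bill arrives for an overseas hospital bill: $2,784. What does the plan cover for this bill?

Nothing has been paid toward the $2,750 deductible, so the first $2,750 of this charge is applied there.
After the $2,750 deductible portion, $2,784 − $2,750 = $34 is subject to coinsurance.
30% of $34 = $10.20 falls to the traveler.
Traveler responsibility: $2,750 + $10.20 = $2,760.20.
Insurer pays the balance: $2,784 − $2,760.20 = $23.80.

$23.80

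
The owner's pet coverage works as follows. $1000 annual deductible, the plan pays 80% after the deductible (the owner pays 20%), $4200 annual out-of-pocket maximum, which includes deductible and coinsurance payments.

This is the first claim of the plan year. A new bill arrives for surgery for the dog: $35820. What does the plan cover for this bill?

$31620

Deductible not yet touched, so the first $1000 of the bill goes to the deductible.
After the $1000 deductible portion, $35820 − $1000 = $34820 is subject to coinsurance.
20% of $34820 = $6964 falls to the owner.
That puts the owner's cost at $1000 + $6964 = $7964 before any cap.
That would bring total out-of-pocket to $7964, past the $4200 cap. The owner is capped at $4200 − $0 = $4200 on this claim.
The insurer covers the remainder: $35820 − $4200 = $31620.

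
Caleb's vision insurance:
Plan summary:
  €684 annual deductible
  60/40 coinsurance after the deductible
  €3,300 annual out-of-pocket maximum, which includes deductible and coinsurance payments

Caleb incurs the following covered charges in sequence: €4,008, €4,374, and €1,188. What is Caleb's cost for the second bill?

Claim 1 — €4,008: €684 finishes the deductible; €3,324 goes to coinsurance; member's 40% is €1,329.60. Member pays €2,013.60; OOP now €2,013.60.
Claim 2 — €4,374: deductible already satisfied, so member's share is 40% × €4,374 = €1,749.60. OOP would hit €3,763.20 > €3,300, so the cap limits the member to €3,300 − €2,013.60 = €1,286.40.

€1,286.40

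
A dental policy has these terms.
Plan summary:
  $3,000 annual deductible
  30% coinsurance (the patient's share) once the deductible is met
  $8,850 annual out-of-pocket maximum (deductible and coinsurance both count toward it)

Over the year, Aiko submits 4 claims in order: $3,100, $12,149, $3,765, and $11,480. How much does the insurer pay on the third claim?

$2,635.50

#1 ($3,100): $3,000 to deductible, leaving $100; patient's 30% is $30. Patient pays $3,030; OOP now $3,030. Plan pays $3,100 − $3,030 = $70.
#2 ($12,149): deductible met; 30% of $12,149 = $3,644.70. Patient pays $3,644.70; OOP now $6,674.70. Insurer: $12,149 − $3,644.70 = $8,504.30.
#3 ($3,765): deductible met; 30% of $3,765 = $1,129.50. Patient pays $1,129.50; OOP now $7,804.20. Plan pays $3,765 − $1,129.50 = $2,635.50.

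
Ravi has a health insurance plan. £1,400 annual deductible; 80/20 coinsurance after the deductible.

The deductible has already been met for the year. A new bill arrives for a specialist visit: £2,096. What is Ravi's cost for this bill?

With the deductible met, the entire £2,096 is subject to coinsurance.
Coinsurance: £2,096 × 20% = £419.20.

£419.20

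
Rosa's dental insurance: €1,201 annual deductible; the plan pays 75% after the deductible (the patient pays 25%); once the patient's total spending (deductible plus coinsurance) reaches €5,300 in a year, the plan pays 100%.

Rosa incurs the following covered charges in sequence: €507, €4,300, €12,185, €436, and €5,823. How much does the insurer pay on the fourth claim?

Claim 1 — €507: all of it applies to the deductible. Cost to patient: €507. OOP to date €507. Insurer: €507 − €507 = €0.
Claim 2 — €4,300: €694 finishes the deductible; €3,606 goes to coinsurance; coinsurance €3,606 × 25% = €901.50. Patient owes €1,595.50 (running OOP €2,102.50). Insurer: €4,300 − €1,595.50 = €2,704.50.
Claim 3 — €12,185: deductible met; 25% of €12,185 = €3,046.25. Patient pays €3,046.25; OOP now €5,148.75. Insurer: €12,185 − €3,046.25 = €9,138.75.
Claim 4 — €436: deductible met; 25% of €436 = €109. Patient owes €109 (running OOP €5,257.75). Insurer: €436 − €109 = €327.

€327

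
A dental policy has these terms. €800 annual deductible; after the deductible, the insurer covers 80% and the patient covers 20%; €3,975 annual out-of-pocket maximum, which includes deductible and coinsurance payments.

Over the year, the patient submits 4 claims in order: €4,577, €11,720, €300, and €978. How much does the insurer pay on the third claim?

€240

#1 (€4,577): deductible takes €800, €3,777 remains; 20% of €3,777 = €755.40. Patient pays €1,555.40; OOP now €1,555.40. Plan pays €4,577 − €1,555.40 = €3,021.60.
#2 (€11,720): 20% coinsurance on €11,720 = €2,344. Cost to patient: €2,344. OOP to date €3,899.40. Insurer: €11,720 − €2,344 = €9,376.
#3 (€300): deductible already satisfied, so patient's share is 20% × €300 = €60. Patient pays €60; OOP now €3,959.40. Insurer: €300 − €60 = €240.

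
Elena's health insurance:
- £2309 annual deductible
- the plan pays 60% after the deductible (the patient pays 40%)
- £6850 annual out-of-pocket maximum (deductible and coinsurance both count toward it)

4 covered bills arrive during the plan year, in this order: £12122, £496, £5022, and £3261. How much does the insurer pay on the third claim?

£4604.60

#1 (£12122): deductible takes £2309, £9813 remains; 40% of £9813 = £3925.20. Patient owes £6234.20 (running OOP £6234.20). Plan pays £12122 − £6234.20 = £5887.80.
#2 (£496): 40% coinsurance on £496 = £198.40. Cost to patient: £198.40. OOP to date £6432.60. Plan pays £496 − £198.40 = £297.60.
#3 (£5022): deductible already satisfied, so patient's share is 40% × £5022 = £2008.80. Adding that to £6432.60 gives £8441.40, past the £6850 cap; patient pays only £6850 − £6432.60 = £417.40. Insurer: £5022 − £417.40 = £4604.60.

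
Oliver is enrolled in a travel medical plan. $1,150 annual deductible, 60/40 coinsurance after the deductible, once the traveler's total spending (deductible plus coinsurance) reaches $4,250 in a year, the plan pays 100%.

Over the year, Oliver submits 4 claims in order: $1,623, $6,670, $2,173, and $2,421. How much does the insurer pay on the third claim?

$1,930.20

#1 ($1,623): $1,150 finishes the deductible; $473 goes to coinsurance; 40% of $473 = $189.20. Traveler pays $1,339.20; OOP now $1,339.20. Plan pays $1,623 − $1,339.20 = $283.80.
#2 ($6,670): deductible already satisfied, so traveler's share is 40% × $6,670 = $2,668. Traveler owes $2,668 (running OOP $4,007.20). Plan pays $6,670 − $2,668 = $4,002.
#3 ($2,173): deductible met; 40% of $2,173 = $869.20. OOP would hit $4,876.40 > $4,250, so the cap limits the traveler to $4,250 − $4,007.20 = $242.80. Insurer: $2,173 − $242.80 = $1,930.20.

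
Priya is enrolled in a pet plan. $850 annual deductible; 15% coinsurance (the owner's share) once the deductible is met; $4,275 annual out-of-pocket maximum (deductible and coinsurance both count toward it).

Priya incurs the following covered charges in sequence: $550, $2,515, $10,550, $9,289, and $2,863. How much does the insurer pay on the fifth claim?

$2,746.10

Bill 1, $550: entire amount goes to the deductible. Cost to owner: $550. OOP to date $550. Insurer: $550 − $550 = $0.
Bill 2, $2,515: deductible takes $300, $2,215 remains; 15% of $2,215 = $332.25. Cost to owner: $632.25. OOP to date $1,182.25. Insurer: $2,515 − $632.25 = $1,882.75.
Bill 3, $10,550: deductible met; 15% of $10,550 = $1,582.50. Cost to owner: $1,582.50. OOP to date $2,764.75. Insurer: $10,550 − $1,582.50 = $8,967.50.
Bill 4, $9,289: 15% coinsurance on $9,289 = $1,393.35. Cost to owner: $1,393.35. OOP to date $4,158.10. Plan pays $9,289 − $1,393.35 = $7,895.65.
Bill 5, $2,863: deductible met; 15% of $2,863 = $429.45. That would push OOP to $4,587.55, over the $4,275 cap, so owner pays $4,275 − $4,158.10 = $116.90. Insurer: $2,863 − $116.90 = $2,746.10.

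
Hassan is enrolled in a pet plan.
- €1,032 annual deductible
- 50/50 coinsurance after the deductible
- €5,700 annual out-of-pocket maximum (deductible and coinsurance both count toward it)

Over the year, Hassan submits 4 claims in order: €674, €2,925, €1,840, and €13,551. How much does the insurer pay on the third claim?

€920

Claim 1 (€674): entire amount goes to the deductible. Owner pays €674; OOP now €674. Insurer: €674 − €674 = €0.
Claim 2 (€2,925): €358 finishes the deductible; €2,567 goes to coinsurance; 50% of €2,567 = €1,283.50. Cost to owner: €1,641.50. OOP to date €2,315.50. Insurer: €2,925 − €1,641.50 = €1,283.50.
Claim 3 (€1,840): deductible met; 50% of €1,840 = €920. Cost to owner: €920. OOP to date €3,235.50. Insurer: €1,840 − €920 = €920.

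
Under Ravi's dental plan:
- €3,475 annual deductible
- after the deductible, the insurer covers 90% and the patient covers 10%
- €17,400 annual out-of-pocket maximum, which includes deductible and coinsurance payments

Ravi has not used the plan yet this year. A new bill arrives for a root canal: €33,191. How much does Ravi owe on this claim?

€6,446.60

Deductible not yet touched, so the first €3,475 of the bill goes to the deductible.
After the €3,475 deductible portion, €33,191 − €3,475 = €29,716 is subject to coinsurance.
Patient's 10% share of €29,716 is €2,971.60.
So the patient owes €3,475 + €2,971.60 = €6,446.60 before any cap.
Total out-of-pocket so far would be €0 + €6,446.60 = €6,446.60, below the €17,400 cap — no reduction.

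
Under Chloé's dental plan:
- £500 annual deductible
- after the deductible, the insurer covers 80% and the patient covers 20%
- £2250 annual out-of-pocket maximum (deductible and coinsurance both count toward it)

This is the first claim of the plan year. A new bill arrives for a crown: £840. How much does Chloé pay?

The full £500 deductible is still open; £500 of this bill applies to it.
That leaves £840 − £500 = £340 for coinsurance.
Patient's 20% share of £340 is £68.
Patient responsibility before any cap: £500 + £68 = £568.
Year-to-date out-of-pocket becomes £0 + £568 = £568, still under the £2250 maximum, so no cap applies.

£568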